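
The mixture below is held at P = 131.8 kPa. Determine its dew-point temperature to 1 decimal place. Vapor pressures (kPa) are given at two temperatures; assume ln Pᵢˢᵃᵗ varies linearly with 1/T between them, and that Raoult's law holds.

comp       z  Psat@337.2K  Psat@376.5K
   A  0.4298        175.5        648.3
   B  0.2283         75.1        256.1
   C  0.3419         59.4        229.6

T = 348.1 K

Dew-point temperature: Σzᵢ·P/Pᵢˢᵃᵗ(T) = 1. Interpolate ln Pᵢˢᵃᵗ = aᵢ + bᵢ/T.
  T = 337.2 K: ΣzᵢP/Pᵢˢᵃᵗ = 1.4821
  T = 376.5 K: ΣzᵢP/Pᵢˢᵃᵗ = 0.4011
  T = 356.9 K: ΣzᵢP/Pᵢˢᵃᵗ = 0.7423
  T = 347.0 K: ΣzᵢP/Pᵢˢᵃᵗ = 1.0404
  T = 351.9 K: ΣzᵢP/Pᵢˢᵃᵗ = 0.8782
  T = 349.4 K: ΣzᵢP/Pᵢˢᵃᵗ = 0.9569
  T = 348.2 K: ΣzᵢP/Pᵢˢᵃᵗ = 0.9976
Interpolating between 347.0 K and 348.2 K gives T ≈ 348.1 K.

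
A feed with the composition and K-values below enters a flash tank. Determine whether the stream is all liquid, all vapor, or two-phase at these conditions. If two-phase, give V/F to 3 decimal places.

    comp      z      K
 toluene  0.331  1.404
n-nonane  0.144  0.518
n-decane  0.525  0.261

ΣzᵢKᵢ = 0.676; Σzᵢ/Kᵢ = 2.525.
Since ΣzᵢKᵢ < 1 the mixture is below its bubble point — single liquid phase.

all liquid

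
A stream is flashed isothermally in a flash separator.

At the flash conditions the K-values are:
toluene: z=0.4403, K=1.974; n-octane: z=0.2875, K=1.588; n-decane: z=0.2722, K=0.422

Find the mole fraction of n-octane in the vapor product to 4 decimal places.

Let ψ = V/F and solve Σ zᵢ(Kᵢ−1)/(1+ψ(Kᵢ−1)) = 0.
Check two-phase: ΣzᵢKᵢ = 1.4406 > 1 and Σzᵢ/Kᵢ = 1.0491 > 1, so g(0) = 0.4406 > 0 and g(1) = -0.0491 < 0.
Newton–Raphson from ψ = 0.39:
  ψ = 0.3900: g = 0.24519, g' = -0.4367 → ψ = 0.9514
  ψ = 0.9514: g = -0.01858, g' = -0.6023 → ψ = 0.9206
  ψ = 0.9206: g = -0.00046, g' = -0.5733 → ψ = 0.9198
Converged at ψ = 0.9198.
Compositions from xᵢ = zᵢ/(1+ψ(Kᵢ−1)), yᵢ = Kᵢxᵢ:
  toluene: x = 0.2322, y = 0.4584
  n-octane: x = 0.1866, y = 0.2963
  n-decane: x = 0.5812, y = 0.2453

y_n-octane = 0.2963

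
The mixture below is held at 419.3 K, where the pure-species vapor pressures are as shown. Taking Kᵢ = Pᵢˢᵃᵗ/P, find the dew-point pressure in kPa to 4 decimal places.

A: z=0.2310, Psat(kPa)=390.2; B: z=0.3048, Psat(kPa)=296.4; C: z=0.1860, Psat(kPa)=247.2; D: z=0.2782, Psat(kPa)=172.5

Pdew = 250.9080 kPa

At the dew point ψ → 1, so Σzᵢ/Kᵢ = 1 with Kᵢ = Pᵢˢᵃᵗ/P ⇒ 1/P = Σzᵢ/Pᵢˢᵃᵗ.
1/P = 0.2310/390.2 + 0.3048/296.4 + 0.1860/247.2 + 0.2782/172.5 = 0.0039855 ⇒ P = 250.9080 kPa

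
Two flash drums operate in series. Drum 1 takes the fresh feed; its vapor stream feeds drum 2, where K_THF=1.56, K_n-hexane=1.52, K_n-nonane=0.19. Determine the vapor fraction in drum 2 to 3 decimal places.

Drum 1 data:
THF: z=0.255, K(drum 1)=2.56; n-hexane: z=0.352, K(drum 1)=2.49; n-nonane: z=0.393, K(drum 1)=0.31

Drum 1:
Let ψ₁ = V/F and solve Σ zᵢ(Kᵢ−1)/(1+ψ₁(Kᵢ−1)) = 0.
Check two-phase: ΣzᵢKᵢ = 1.651 > 1 and Σzᵢ/Kᵢ = 1.509 > 1, so g(0) = 0.651 > 0 and g(1) = -0.509 < 0.
Newton iteration, ψ₁⁰ = 0.5:
  ψ₁ = 0.500: g = 0.1100, g' = -0.889 → ψ₁ = 0.624
  ψ₁ = 0.624: g = -0.0027, g' = -0.946 → ψ₁ = 0.621
Converged at ψ₁ = 0.621.
Drum-1 compositions:
  THF: x = 0.130, y = 0.332
  n-hexane: x = 0.183, y = 0.455
  n-nonane: x = 0.688, y = 0.213
Drum-2 feed = drum-1 vapor: z₂ = (0.3316, 0.4552, 0.2132).
Drum 2:
Let ψ₂ = V/F and solve Σ zᵢ(Kᵢ−1)/(1+ψ₂(Kᵢ−1)) = 0.
Check two-phase: ΣzᵢKᵢ = 1.250 > 1 and Σzᵢ/Kᵢ = 1.634 > 1, so g(0) = 0.250 > 0 and g(1) = -0.634 < 0.
Iterate (Newton) starting at ψ₂ = 0.4:
  ψ₂ = 0.400: g = 0.0922, g' = -0.460 → ψ₂ = 0.601
  ψ₂ = 0.601: g = -0.0169, g' = -0.660 → ψ₂ = 0.575
  ψ₂ = 0.575: g = -0.0005, g' = -0.622 → ψ₂ = 0.574
Converged at ψ₂ = 0.574.
  THF: x = 0.251, y = 0.391
  n-hexane: x = 0.351, y = 0.533
  n-nonane: x = 0.399, y = 0.076

V/F (drum 2) = 0.574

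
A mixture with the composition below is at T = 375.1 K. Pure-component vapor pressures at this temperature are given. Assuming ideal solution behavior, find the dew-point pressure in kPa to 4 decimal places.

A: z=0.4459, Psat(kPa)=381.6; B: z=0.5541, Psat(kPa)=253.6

Pdew = 298.2014 kPa

At the dew point ψ → 1, so Σzᵢ/Kᵢ = 1 with Kᵢ = Pᵢˢᵃᵗ/P ⇒ 1/P = Σzᵢ/Pᵢˢᵃᵗ.
1/P = 0.4459/381.6 + 0.5541/253.6 = 0.0033534 ⇒ P = 298.2014 kPa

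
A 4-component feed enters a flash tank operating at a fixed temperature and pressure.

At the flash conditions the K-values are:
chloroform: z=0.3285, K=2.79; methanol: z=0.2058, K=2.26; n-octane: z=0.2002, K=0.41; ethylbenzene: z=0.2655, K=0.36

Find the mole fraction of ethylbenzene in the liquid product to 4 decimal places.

x_ethylbenzene = 0.4161

Let ψ = V/F and solve Σ zᵢ(Kᵢ−1)/(1+ψ(Kᵢ−1)) = 0.
g(0) = ΣzᵢKᵢ − 1 = 0.5593 and g(1) = 1 − Σzᵢ/Kᵢ = -0.4346, so a root lies in (0, 1).
Iterate (Newton) starting at ψ = 0.5:
  ψ = 0.5000: g = 0.05196, g' = -0.7915 → ψ = 0.5656
Converged at ψ = 0.5656.
Compositions from xᵢ = zᵢ/(1+ψ(Kᵢ−1)), yᵢ = Kᵢxᵢ:
  chloroform: x = 0.1632, y = 0.4554
  methanol: x = 0.1202, y = 0.2716
  n-octane: x = 0.3005, y = 0.1232
  ethylbenzene: x = 0.4161, y = 0.1498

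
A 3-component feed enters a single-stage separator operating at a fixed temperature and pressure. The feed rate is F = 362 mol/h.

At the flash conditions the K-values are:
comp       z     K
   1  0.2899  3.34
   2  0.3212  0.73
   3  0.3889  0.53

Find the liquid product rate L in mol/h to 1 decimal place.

L = 199.2 mol/h

Newton iteration, ψ⁰ = 0.5:
  ψ = 0.5000: g = -0.02658, g' = -0.5152 → ψ = 0.4484
  ψ = 0.4484: g = 0.00077, g' = -0.5462 → ψ = 0.4498
Converged at ψ = 0.4498.
Then V = ψ·F = 0.4498·362 = 162.8 mol/h and L = F − V = 199.2 mol/h.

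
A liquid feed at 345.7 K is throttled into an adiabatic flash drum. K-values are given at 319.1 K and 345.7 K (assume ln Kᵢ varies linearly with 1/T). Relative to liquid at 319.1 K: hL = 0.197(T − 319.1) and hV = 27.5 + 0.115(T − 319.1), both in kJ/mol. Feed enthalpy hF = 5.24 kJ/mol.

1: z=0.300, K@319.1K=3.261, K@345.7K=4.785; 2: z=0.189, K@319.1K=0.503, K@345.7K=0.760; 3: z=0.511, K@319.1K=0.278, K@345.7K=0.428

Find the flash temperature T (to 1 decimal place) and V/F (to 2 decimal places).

Adiabatic flash: solve Rachford–Rice at each trial T, then check hF = ψ·hV(T) + (1−ψ)·hL(T).
  T = 319.1 K: K = (3.261, 0.503, 0.278), RR gives ψ = 0.143, H_out = 3.933 kJ/mol
  T = 345.7 K: K = (4.785, 0.760, 0.428), RR gives ψ = 0.424, H_out = 15.963 kJ/mol
  T = 332.4 K: K = (3.981, 0.623, 0.348), RR gives ψ = 0.280, H_out = 10.020 kJ/mol
  T = 325.8 K: K = (3.613, 0.562, 0.312), RR gives ψ = 0.213, H_out = 7.066 kJ/mol
  T = 322.5 K: K = (3.437, 0.532, 0.295), RR gives ψ = 0.179, H_out = 5.547 kJ/mol
  T = 320.8 K: K = (3.348, 0.518, 0.286), RR gives ψ = 0.161, H_out = 4.747 kJ/mol
Linear interpolation between T = 320.8 (H_out = 4.747) and T = 322.5 (H_out = 5.547) on hF = 5.24 gives T ≈ 321.8 K, at which ψ = 0.17.

T = 321.8 K, V/F = 0.17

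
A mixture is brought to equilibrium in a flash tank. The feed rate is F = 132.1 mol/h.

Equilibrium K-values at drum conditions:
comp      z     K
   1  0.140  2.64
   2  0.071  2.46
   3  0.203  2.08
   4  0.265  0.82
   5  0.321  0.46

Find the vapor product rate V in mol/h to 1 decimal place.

V = 77.5 mol/h

Let ψ = V/F and solve Σ zᵢ(Kᵢ−1)/(1+ψ(Kᵢ−1)) = 0.
g(0) = ΣzᵢKᵢ − 1 = 0.331 and g(1) = 1 − Σzᵢ/Kᵢ = -0.200, so a root lies in (0, 1).
Newton iteration, ψ⁰ = 0.52:
  ψ = 0.520: g = 0.0296, g' = -0.447 → ψ = 0.586
  ψ = 0.586: g = 0.0002, g' = -0.442 → ψ = 0.587
Converged at ψ = 0.587.
Then V = ψ·F = 0.5867·132.1 = 77.5 mol/h and L = F − V = 54.6 mol/h.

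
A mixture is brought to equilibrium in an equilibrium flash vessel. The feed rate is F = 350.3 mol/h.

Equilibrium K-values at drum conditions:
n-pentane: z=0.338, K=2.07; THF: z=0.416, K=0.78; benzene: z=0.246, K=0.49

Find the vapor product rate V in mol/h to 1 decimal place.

Material balance + equilibrium reduce to Σ zᵢ(Kᵢ−1)/(1+ψ(Kᵢ−1)) = 0.
g(0) = ΣzᵢKᵢ − 1 = 0.145 and g(1) = 1 − Σzᵢ/Kᵢ = -0.199, so a root lies in (0, 1).
Newton iteration, ψ⁰ = 0.52:
  ψ = 0.520: g = -0.0417, g' = -0.304 → ψ = 0.383
  ψ = 0.383: g = 0.0008, g' = -0.318 → ψ = 0.385
Converged at ψ = 0.385.
Then V = ψ·F = 0.3851·350.3 = 134.9 mol/h and L = F − V = 215.4 mol/h.

V = 134.9 mol/h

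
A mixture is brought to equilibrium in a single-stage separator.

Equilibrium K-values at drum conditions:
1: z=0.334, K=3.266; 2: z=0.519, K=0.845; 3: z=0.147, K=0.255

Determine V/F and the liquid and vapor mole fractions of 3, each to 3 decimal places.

Material balance + equilibrium reduce to Σ zᵢ(Kᵢ−1)/(1+V/F(Kᵢ−1)) = 0.
Feasibility: ΣzᵢKᵢ = 1.567, Σzᵢ/Kᵢ = 1.293 — both > 1, two phases present.
Newton–Raphson from V/F = 0.58:
  V/F = 0.580: g = 0.0458, g' = -0.588 → V/F = 0.658
  V/F = 0.658: g = -0.0005, g' = -0.606 → V/F = 0.657
Converged at V/F = 0.657.
Compositions from xᵢ = zᵢ/(1+V/F(Kᵢ−1)), yᵢ = Kᵢxᵢ:
  1: x = 0.134, y = 0.438
  2: x = 0.578, y = 0.488
  3: x = 0.288, y = 0.073

V/F = 0.657, x_3 = 0.288, y_3 = 0.073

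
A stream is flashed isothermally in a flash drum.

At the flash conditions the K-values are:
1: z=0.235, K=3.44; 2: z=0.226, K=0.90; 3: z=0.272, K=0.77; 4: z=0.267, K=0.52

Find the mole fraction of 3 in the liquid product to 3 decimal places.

Newton–Raphson from ψ = 0.64:
  ψ = 0.640: g = -0.0586, g' = -0.364 → ψ = 0.479
  ψ = 0.479: g = 0.0040, g' = -0.422 → ψ = 0.488
Converged at ψ = 0.488.
Compositions from xᵢ = zᵢ/(1+ψ(Kᵢ−1)), yᵢ = Kᵢxᵢ:
  1: x = 0.107, y = 0.369
  2: x = 0.238, y = 0.214
  3: x = 0.306, y = 0.236
  4: x = 0.349, y = 0.181

x_3 = 0.306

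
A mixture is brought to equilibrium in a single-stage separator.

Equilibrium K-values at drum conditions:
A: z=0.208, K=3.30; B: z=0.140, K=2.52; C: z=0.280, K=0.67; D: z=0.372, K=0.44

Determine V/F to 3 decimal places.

Material balance + equilibrium reduce to Σ zᵢ(Kᵢ−1)/(1+V/F(Kᵢ−1)) = 0.
Check two-phase: ΣzᵢKᵢ = 1.390 > 1 and Σzᵢ/Kᵢ = 1.382 > 1, so g(0) = 0.390 > 0 and g(1) = -0.382 < 0.
Iterate (Newton) starting at V/F = 0.6:
  V/F = 0.600: g = -0.1166, g' = -0.595 → V/F = 0.404
  V/F = 0.404: g = 0.0041, g' = -0.655 → V/F = 0.410
Converged at V/F = 0.410.

V/F = 0.410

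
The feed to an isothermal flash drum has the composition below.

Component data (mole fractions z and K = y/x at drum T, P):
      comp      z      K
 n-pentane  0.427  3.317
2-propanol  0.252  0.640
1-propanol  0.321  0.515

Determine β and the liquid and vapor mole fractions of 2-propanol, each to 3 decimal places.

β = 0.736, x_2-propanol = 0.343, y_2-propanol = 0.219

Newton iteration, β⁰ = 0.5:
  β = 0.500: g = 0.1422, g' = -0.672 → β = 0.712
  β = 0.712: g = 0.0138, g' = -0.562 → β = 0.736
Converged at β = 0.736.
Compositions from xᵢ = zᵢ/(1+β(Kᵢ−1)), yᵢ = Kᵢxᵢ:
  n-pentane: x = 0.158, y = 0.523
  2-propanol: x = 0.343, y = 0.219
  1-propanol: x = 0.499, y = 0.257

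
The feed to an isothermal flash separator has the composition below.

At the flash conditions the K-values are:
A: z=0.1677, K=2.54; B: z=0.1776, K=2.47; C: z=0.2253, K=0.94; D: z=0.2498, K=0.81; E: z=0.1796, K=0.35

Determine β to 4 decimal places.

β = 0.6322

Let β = V/F and solve Σ zᵢ(Kᵢ−1)/(1+β(Kᵢ−1)) = 0.
Check two-phase: ΣzᵢKᵢ = 1.3416 > 1 and Σzᵢ/Kᵢ = 1.1991 > 1, so g(0) = 0.3416 > 0 and g(1) = -0.1991 < 0.
Iterate (Newton) starting at β = 0.5:
  β = 0.5000: g = 0.05705, g' = -0.4329 → β = 0.6318
  β = 0.6318: g = 0.00018, g' = -0.4363 → β = 0.6322
Converged at β = 0.6322.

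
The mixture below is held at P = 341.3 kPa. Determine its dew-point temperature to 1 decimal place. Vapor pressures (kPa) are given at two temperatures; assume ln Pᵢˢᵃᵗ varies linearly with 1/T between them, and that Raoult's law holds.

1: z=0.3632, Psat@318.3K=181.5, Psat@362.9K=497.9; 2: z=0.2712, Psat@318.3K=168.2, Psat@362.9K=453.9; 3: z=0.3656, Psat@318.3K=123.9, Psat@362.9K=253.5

Dew-point temperature: Σzᵢ·P/Pᵢˢᵃᵗ(T) = 1. Interpolate ln Pᵢˢᵃᵗ = aᵢ + bᵢ/T.
  T = 318.3 K: ΣzᵢP/Pᵢˢᵃᵗ = 2.2404
  T = 362.9 K: ΣzᵢP/Pᵢˢᵃᵗ = 0.9451
  T = 340.6 K: ΣzᵢP/Pᵢˢᵃᵗ = 1.4110
  T = 351.8 K: ΣzᵢP/Pᵢˢᵃᵗ = 1.1458
  T = 357.4 K: ΣzᵢP/Pᵢˢᵃᵗ = 1.0380
  T = 360.1 K: ΣzᵢP/Pᵢˢᵃᵗ = 0.9910
Interpolating between 357.4 K and 360.1 K gives T ≈ 359.6 K.

T = 359.6 K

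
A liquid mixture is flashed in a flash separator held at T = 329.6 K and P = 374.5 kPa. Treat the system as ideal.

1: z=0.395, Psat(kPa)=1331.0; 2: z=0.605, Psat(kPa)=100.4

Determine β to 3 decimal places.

Raoult's law: Kᵢ = Pᵢˢᵃᵗ/P = Pᵢˢᵃᵗ/374.5.
  K_1 = 1331.0/374.5 = 3.55407, K_2 = 100.4/374.5 = 0.26809
Binary case is linear: z₁(K₁−1)(1+β(K₂−1)) + z₂(K₂−1)(1+β(K₁−1)) = 0
⇒ β = [z₁(K₁−1)+z₂(K₂−1)] / [−(K₁−1)(K₂−1)] = 0.5661/1.8693 = 0.303

β = 0.303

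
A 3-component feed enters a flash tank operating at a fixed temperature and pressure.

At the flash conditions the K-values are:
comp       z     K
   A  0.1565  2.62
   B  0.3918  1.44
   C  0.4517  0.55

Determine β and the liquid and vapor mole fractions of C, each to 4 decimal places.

Newton iteration, β⁰ = 0.5:
  β = 0.5000: g = 0.01910, g' = -0.3286 → β = 0.5581
  β = 0.5581: g = 0.00011, g' = -0.3253 → β = 0.5585
Converged at β = 0.5585.
Compositions from xᵢ = zᵢ/(1+β(Kᵢ−1)), yᵢ = Kᵢxᵢ:
  A: x = 0.0822, y = 0.2153
  B: x = 0.3145, y = 0.4529
  C: x = 0.6033, y = 0.3318

β = 0.5585, x_C = 0.6033, y_C = 0.3318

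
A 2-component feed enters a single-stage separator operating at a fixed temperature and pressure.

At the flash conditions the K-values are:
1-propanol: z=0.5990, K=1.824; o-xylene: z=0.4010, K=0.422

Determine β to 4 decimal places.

β = 0.5497

Binary case is linear: z₁(K₁−1)(1+β(K₂−1)) + z₂(K₂−1)(1+β(K₁−1)) = 0
⇒ β = [z₁(K₁−1)+z₂(K₂−1)] / [−(K₁−1)(K₂−1)] = 0.26180/0.47627 = 0.5497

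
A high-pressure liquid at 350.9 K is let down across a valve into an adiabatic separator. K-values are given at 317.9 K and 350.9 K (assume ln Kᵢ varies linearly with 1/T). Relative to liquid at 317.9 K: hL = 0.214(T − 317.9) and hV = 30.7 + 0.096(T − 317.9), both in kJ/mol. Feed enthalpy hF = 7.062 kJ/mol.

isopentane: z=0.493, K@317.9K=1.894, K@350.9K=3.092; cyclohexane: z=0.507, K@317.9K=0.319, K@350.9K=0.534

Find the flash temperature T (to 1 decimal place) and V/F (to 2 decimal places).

Adiabatic flash: solve Rachford–Rice at each trial T, then check hF = ψ·hV(T) + (1−ψ)·hL(T).
  T = 317.9 K: K = (1.894, 0.319), RR gives ψ = 0.157, H_out = 4.814 kJ/mol
  T = 350.9 K: K = (3.092, 0.534), RR gives ψ = 0.816, H_out = 28.925 kJ/mol
  T = 334.4 K: K = (2.449, 0.418), RR gives ψ = 0.497, H_out = 17.830 kJ/mol
  T = 326.1 K: K = (2.159, 0.366), RR gives ψ = 0.340, H_out = 11.875 kJ/mol
  T = 322.0 K: K = (2.024, 0.342), RR gives ψ = 0.254, H_out = 8.557 kJ/mol
  T = 319.9 K: K = (1.957, 0.330), RR gives ψ = 0.206, H_out = 6.704 kJ/mol
Linear interpolation between T = 319.9 (H_out = 6.704) and T = 322.0 (H_out = 8.557) on hF = 7.062 gives T ≈ 320.3 K, at which ψ = 0.22.

T = 320.3 K, V/F = 0.22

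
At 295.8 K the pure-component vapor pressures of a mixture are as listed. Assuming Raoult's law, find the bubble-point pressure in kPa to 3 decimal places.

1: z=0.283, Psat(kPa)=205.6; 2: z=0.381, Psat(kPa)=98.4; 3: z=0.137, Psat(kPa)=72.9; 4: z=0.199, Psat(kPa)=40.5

At the bubble point ψ → 0, so ΣzᵢKᵢ = 1 with Kᵢ = Pᵢˢᵃᵗ/P ⇒ P = ΣzᵢPᵢˢᵃᵗ.
P = 0.283·205.6 + 0.381·98.4 + 0.137·72.9 + 0.199·40.5 = 113.722 kPa

Pbub = 113.722 kPa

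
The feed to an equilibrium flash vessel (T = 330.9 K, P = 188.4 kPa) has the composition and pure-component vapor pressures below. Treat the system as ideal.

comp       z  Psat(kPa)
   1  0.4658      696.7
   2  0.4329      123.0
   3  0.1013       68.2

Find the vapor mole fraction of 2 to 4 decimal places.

y_2 = 0.4098

Raoult's law: Kᵢ = Pᵢˢᵃᵗ/P = Pᵢˢᵃᵗ/188.4.
  K_1 = 696.7/188.4 = 3.697983, K_2 = 123.0/188.4 = 0.652866, K_3 = 68.2/188.4 = 0.361996
Material balance + equilibrium reduce to Σ zᵢ(Kᵢ−1)/(1+V/F(Kᵢ−1)) = 0.
g(0) = ΣzᵢKᵢ − 1 = 1.0418 and g(1) = 1 − Σzᵢ/Kᵢ = -0.0689, so a root lies in (0, 1).
Newton–Raphson from V/F = 0.5:
  V/F = 0.5000: g = 0.25826, g' = -0.7798 → V/F = 0.8312
  V/F = 0.8312: g = 0.03875, g' = -0.6124 → V/F = 0.8945
  V/F = 0.8945: g = -0.00030, g' = -0.6245 → V/F = 0.8940
Converged at V/F = 0.8940.
Compositions from xᵢ = zᵢ/(1+V/F(Kᵢ−1)), yᵢ = Kᵢxᵢ:
  1: x = 0.1365, y = 0.5048
  2: x = 0.6277, y = 0.4098
  3: x = 0.2358, y = 0.0854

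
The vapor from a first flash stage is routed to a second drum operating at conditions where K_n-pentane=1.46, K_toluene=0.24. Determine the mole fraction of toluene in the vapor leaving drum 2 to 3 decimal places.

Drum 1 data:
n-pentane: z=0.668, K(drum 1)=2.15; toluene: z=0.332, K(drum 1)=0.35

y_toluene (drum 2) = 0.090

Drum 1:
Let ψ₁ = V/F and solve Σ zᵢ(Kᵢ−1)/(1+ψ₁(Kᵢ−1)) = 0.
Feasibility: ΣzᵢKᵢ = 1.552, Σzᵢ/Kᵢ = 1.259 — both > 1, two phases present.
Newton iteration, ψ₁⁰ = 0.5:
  ψ₁ = 0.500: g = 0.1680, g' = -0.664 → ψ₁ = 0.753
  ψ₁ = 0.753: g = -0.0110, g' = -0.792 → ψ₁ = 0.739
Converged at ψ₁ = 0.739.
Drum-1 compositions:
  n-pentane: x = 0.361, y = 0.776
  toluene: x = 0.639, y = 0.224
Drum-2 feed = drum-1 vapor: z₂ = (0.7764, 0.2236).
Drum 2:
Let ψ₂ = V/F and solve Σ zᵢ(Kᵢ−1)/(1+ψ₂(Kᵢ−1)) = 0.
Feasibility: ΣzᵢKᵢ = 1.187, Σzᵢ/Kᵢ = 1.463 — both > 1, two phases present.
Binary case is linear: z₁(K₁−1)(1+ψ₂(K₂−1)) + z₂(K₂−1)(1+ψ₂(K₁−1)) = 0
⇒ ψ₂ = [z₁(K₁−1)+z₂(K₂−1)] / [−(K₁−1)(K₂−1)] = 0.1872/0.3496 = 0.535
  n-pentane: x = 0.623, y = 0.910
  toluene: x = 0.377, y = 0.090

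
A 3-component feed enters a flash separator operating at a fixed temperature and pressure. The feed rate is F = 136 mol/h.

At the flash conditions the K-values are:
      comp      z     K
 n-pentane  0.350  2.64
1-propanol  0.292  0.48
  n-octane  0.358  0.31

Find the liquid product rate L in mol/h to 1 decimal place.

Let ψ = V/F and solve Σ zᵢ(Kᵢ−1)/(1+ψ(Kᵢ−1)) = 0.
Feasibility: ΣzᵢKᵢ = 1.175, Σzᵢ/Kᵢ = 1.896 — both > 1, two phases present.
Newton iteration, ψ⁰ = 0.34:
  ψ = 0.340: g = -0.1387, g' = -0.795 → ψ = 0.166
  ψ = 0.166: g = 0.0063, g' = -0.894 → ψ = 0.173
Converged at ψ = 0.173.
Then V = ψ·F = 0.1728·136 = 23.5 mol/h and L = F − V = 112.5 mol/h.

L = 112.5 mol/h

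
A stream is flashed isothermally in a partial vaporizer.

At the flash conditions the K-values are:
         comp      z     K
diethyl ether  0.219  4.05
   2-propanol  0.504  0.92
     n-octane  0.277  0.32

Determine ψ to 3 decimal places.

ψ = 0.401

Let ψ = V/F and solve Σ zᵢ(Kᵢ−1)/(1+ψ(Kᵢ−1)) = 0.
Check two-phase: ΣzᵢKᵢ = 1.439 > 1 and Σzᵢ/Kᵢ = 1.468 > 1, so g(0) = 0.439 > 0 and g(1) = -0.468 < 0.
Iterate (Newton) starting at ψ = 0.5:
  ψ = 0.500: g = -0.0629, g' = -0.617 → ψ = 0.398
  ψ = 0.398: g = 0.0017, g' = -0.660 → ψ = 0.401
Converged at ψ = 0.401.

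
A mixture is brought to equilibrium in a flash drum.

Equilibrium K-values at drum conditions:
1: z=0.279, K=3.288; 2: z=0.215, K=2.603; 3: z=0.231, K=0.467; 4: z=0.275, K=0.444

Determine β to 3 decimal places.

β = 0.647

Let β = V/F and solve Σ zᵢ(Kᵢ−1)/(1+β(Kᵢ−1)) = 0.
Feasibility: ΣzᵢKᵢ = 1.707, Σzᵢ/Kᵢ = 1.281 — both > 1, two phases present.
Newton–Raphson from β = 0.61:
  β = 0.610: g = 0.0269, g' = -0.734 → β = 0.647
Converged at β = 0.647.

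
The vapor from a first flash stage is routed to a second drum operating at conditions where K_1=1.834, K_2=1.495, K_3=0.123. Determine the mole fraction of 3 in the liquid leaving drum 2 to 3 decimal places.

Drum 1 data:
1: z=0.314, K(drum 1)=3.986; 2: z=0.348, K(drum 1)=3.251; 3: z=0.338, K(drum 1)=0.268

x_3 (drum 2) = 0.424

Drum 1:
Newton iteration, ψ₁⁰ = 0.5:
  ψ₁ = 0.500: g = 0.3544, g' = -1.291 → ψ₁ = 0.774
  ψ₁ = 0.774: g = -0.0026, g' = -1.455 → ψ₁ = 0.773
Converged at ψ₁ = 0.773.
Drum-1 compositions:
  1: x = 0.095, y = 0.378
  2: x = 0.127, y = 0.413
  3: x = 0.778, y = 0.209
Drum-2 feed = drum-1 vapor: z₂ = (0.3785, 0.4130, 0.2085).
Drum 2:
Rachford–Rice: g(ψ₂) = Σ zᵢ(Kᵢ−1)/(1+ψ₂(Kᵢ−1)) = 0.
Check two-phase: ΣzᵢKᵢ = 1.337 > 1 and Σzᵢ/Kᵢ = 2.178 > 1, so g(0) = 0.337 > 0 and g(1) = -1.178 < 0.
Newton–Raphson from ψ₂ = 0.36:
  ψ₂ = 0.360: g = 0.1491, g' = -0.571 → ψ₂ = 0.621
  ψ₂ = 0.621: g = -0.0372, g' = -0.947 → ψ₂ = 0.582
  ψ₂ = 0.582: g = -0.0020, g' = -0.849 → ψ₂ = 0.579
Converged at ψ₂ = 0.579.
  1: x = 0.255, y = 0.468
  2: x = 0.321, y = 0.480
  3: x = 0.424, y = 0.052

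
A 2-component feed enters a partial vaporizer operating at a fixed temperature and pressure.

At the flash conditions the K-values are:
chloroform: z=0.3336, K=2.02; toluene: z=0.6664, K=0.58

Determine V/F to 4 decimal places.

V/F = 0.1410

Binary case is linear: z₁(K₁−1)(1+V/F(K₂−1)) + z₂(K₂−1)(1+V/F(K₁−1)) = 0
⇒ V/F = [z₁(K₁−1)+z₂(K₂−1)] / [−(K₁−1)(K₂−1)] = 0.06038/0.42840 = 0.1410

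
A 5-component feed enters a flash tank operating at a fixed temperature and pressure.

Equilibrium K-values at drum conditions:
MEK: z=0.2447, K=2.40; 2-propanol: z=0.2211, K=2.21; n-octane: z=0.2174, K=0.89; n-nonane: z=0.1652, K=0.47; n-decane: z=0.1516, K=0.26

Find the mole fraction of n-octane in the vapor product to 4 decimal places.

y_n-octane = 0.2066

Material balance + equilibrium reduce to Σ zᵢ(Kᵢ−1)/(1+ψ(Kᵢ−1)) = 0.
g(0) = ΣzᵢKᵢ − 1 = 0.3865 and g(1) = 1 − Σzᵢ/Kᵢ = -0.3808, so a root lies in (0, 1).
Newton–Raphson from ψ = 0.32:
  ψ = 0.3200: g = 0.15223, g' = -0.6096 → ψ = 0.5697
  ψ = 0.5697: g = 0.00405, g' = -0.6082 → ψ = 0.5764
Converged at ψ = 0.5764.
Compositions from xᵢ = zᵢ/(1+ψ(Kᵢ−1)), yᵢ = Kᵢxᵢ:
  MEK: x = 0.1354, y = 0.3250
  2-propanol: x = 0.1303, y = 0.2879
  n-octane: x = 0.2321, y = 0.2066
  n-nonane: x = 0.2379, y = 0.1118
  n-decane: x = 0.2643, y = 0.0687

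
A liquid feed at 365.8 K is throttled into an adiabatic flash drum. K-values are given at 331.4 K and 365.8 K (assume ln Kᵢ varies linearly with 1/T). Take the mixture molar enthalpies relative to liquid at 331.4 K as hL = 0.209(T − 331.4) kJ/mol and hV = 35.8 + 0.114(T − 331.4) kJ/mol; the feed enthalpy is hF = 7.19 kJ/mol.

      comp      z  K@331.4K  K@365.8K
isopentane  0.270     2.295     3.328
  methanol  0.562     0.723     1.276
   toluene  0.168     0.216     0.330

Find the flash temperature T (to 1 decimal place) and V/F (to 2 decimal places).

T = 334.1 K, V/F = 0.19

Adiabatic flash: solve Rachford–Rice at each trial T, then check hF = ψ·hV(T) + (1−ψ)·hL(T).
  T = 331.4 K: K = (2.295, 0.723, 0.216), RR gives ψ = 0.113, H_out = 4.031 kJ/mol
  T = 365.8 K: K = (3.328, 1.276, 0.330), RR gives ψ = 0.962, H_out = 38.483 kJ/mol
  T = 348.6 K: K = (2.789, 0.974, 0.270), RR gives ψ = 0.600, H_out = 24.082 kJ/mol
  T = 340.0 K: K = (2.536, 0.842, 0.242), RR gives ψ = 0.356, H_out = 14.244 kJ/mol
  T = 335.7 K: K = (2.414, 0.781, 0.229), RR gives ψ = 0.232, H_out = 9.121 kJ/mol
  T = 333.5 K: K = (2.353, 0.751, 0.222), RR gives ψ = 0.171, H_out = 6.511 kJ/mol
Linear interpolation between T = 333.5 (H_out = 6.511) and T = 335.7 (H_out = 9.121) on hF = 7.19 gives T ≈ 334.1 K, at which ψ = 0.19.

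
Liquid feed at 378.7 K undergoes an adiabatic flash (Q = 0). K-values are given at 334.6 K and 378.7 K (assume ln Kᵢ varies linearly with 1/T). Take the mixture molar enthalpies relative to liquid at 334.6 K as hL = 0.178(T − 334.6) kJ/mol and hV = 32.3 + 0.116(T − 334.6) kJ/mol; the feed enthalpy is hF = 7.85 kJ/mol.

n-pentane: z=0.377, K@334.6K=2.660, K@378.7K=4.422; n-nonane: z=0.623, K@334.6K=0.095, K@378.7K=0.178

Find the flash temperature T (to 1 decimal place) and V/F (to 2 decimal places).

Adiabatic flash: solve Rachford–Rice at each trial T, then check hF = ψ·hV(T) + (1−ψ)·hL(T).
  T = 334.6 K: K = (2.660, 0.095), RR gives ψ = 0.041, H_out = 1.333 kJ/mol
  T = 378.7 K: K = (4.422, 0.178), RR gives ψ = 0.277, H_out = 16.027 kJ/mol
  T = 356.6 K: K = (3.482, 0.132), RR gives ψ = 0.184, H_out = 9.595 kJ/mol
  T = 345.6 K: K = (3.056, 0.113), RR gives ψ = 0.122, H_out = 5.815 kJ/mol
  T = 351.1 K: K = (3.266, 0.122), RR gives ψ = 0.155, H_out = 7.772 kJ/mol
  T = 353.9 K: K = (3.375, 0.127), RR gives ψ = 0.170, H_out = 8.715 kJ/mol
  T = 352.5 K: K = (3.320, 0.125), RR gives ψ = 0.162, H_out = 8.248 kJ/mol
Linear interpolation between T = 351.1 (H_out = 7.772) and T = 352.5 (H_out = 8.248) on hF = 7.85 gives T ≈ 351.3 K, at which ψ = 0.16.

T = 351.3 K, V/F = 0.16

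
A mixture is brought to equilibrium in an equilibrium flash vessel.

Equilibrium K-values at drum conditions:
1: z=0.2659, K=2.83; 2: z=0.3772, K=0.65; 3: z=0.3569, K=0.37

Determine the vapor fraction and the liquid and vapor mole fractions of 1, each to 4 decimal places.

ψ = 0.1425, x_1 = 0.2109, y_1 = 0.5969

Let ψ = V/F and solve Σ zᵢ(Kᵢ−1)/(1+ψ(Kᵢ−1)) = 0.
g(0) = ΣzᵢKᵢ − 1 = 0.1297 and g(1) = 1 − Σzᵢ/Kᵢ = -0.6389, so a root lies in (0, 1).
Iterate (Newton) starting at ψ = 0.66:
  ψ = 0.6600: g = -0.33616, g' = -0.6759 → ψ = 0.1626
  ψ = 0.1626: g = -0.01551, g' = -0.7566 → ψ = 0.1421
  ψ = 0.1421: g = 0.00026, g' = -0.7829 → ψ = 0.1425
Converged at ψ = 0.1425.
Compositions from xᵢ = zᵢ/(1+ψ(Kᵢ−1)), yᵢ = Kᵢxᵢ:
  1: x = 0.2109, y = 0.5969
  2: x = 0.3970, y = 0.2580
  3: x = 0.3921, y = 0.1451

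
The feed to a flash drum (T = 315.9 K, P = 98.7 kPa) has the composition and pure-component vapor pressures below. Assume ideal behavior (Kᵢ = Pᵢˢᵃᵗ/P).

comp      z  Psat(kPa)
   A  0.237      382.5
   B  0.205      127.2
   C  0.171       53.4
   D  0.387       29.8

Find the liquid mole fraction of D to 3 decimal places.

Raoult's law: Kᵢ = Pᵢˢᵃᵗ/P = Pᵢˢᵃᵗ/98.7.
  K_A = 382.5/98.7 = 3.87538, K_B = 127.2/98.7 = 1.28875, K_C = 53.4/98.7 = 0.54103, K_D = 29.8/98.7 = 0.30193
Rachford–Rice: g(β) = Σ zᵢ(Kᵢ−1)/(1+β(Kᵢ−1)) = 0.
Check two-phase: ΣzᵢKᵢ = 1.392 > 1 and Σzᵢ/Kᵢ = 1.818 > 1, so g(0) = 0.392 > 0 and g(1) = -0.818 < 0.
Newton iteration, β⁰ = 0.5:
  β = 0.500: g = -0.1856, g' = -0.849 → β = 0.281
  β = 0.281: g = 0.0052, g' = -0.953 → β = 0.287
Converged at β = 0.287.
Compositions from xᵢ = zᵢ/(1+β(Kᵢ−1)), yᵢ = Kᵢxᵢ:
  A: x = 0.130, y = 0.503
  B: x = 0.189, y = 0.244
  C: x = 0.197, y = 0.107
  D: x = 0.484, y = 0.146

x_D = 0.484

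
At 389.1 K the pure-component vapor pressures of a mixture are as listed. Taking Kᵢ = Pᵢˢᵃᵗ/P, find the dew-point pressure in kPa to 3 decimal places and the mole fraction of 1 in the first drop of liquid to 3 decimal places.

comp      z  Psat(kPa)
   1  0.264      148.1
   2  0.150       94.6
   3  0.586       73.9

Pdew = 88.513 kPa, x_1 = 0.158

At the dew point ψ → 1, so Σzᵢ/Kᵢ = 1 with Kᵢ = Pᵢˢᵃᵗ/P ⇒ 1/P = Σzᵢ/Pᵢˢᵃᵗ.
1/P = 0.264/148.1 + 0.150/94.6 + 0.586/73.9 = 0.011298 ⇒ P = 88.513 kPa
xᵢ = zᵢP/Pᵢˢᵃᵗ ⇒ x_1 = 0.264·88.513/148.1 = 0.158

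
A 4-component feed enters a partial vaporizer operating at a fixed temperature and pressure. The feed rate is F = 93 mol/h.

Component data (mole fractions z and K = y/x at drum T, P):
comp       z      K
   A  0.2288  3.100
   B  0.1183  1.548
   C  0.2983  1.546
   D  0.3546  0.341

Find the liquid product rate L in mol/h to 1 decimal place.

L = 37.5 mol/h

Rachford–Rice: g(ψ) = Σ zᵢ(Kᵢ−1)/(1+ψ(Kᵢ−1)) = 0.
Feasibility: ΣzᵢKᵢ = 1.4745, Σzᵢ/Kᵢ = 1.3831 — both > 1, two phases present.
Iterate (Newton) starting at ψ = 0.5:
  ψ = 0.5000: g = 0.06469, g' = -0.6594 → ψ = 0.5981
  ψ = 0.5981: g = -0.00113, g' = -0.6885 → ψ = 0.5965
Converged at ψ = 0.5965.
Then V = ψ·F = 0.5965·93 = 55.5 mol/h and L = F − V = 37.5 mol/h.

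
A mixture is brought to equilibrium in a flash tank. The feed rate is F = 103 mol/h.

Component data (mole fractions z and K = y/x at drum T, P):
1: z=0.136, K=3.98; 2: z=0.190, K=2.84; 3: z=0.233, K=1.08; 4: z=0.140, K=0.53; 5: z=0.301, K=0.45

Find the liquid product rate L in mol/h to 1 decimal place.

L = 42.9 mol/h

Rachford–Rice: g(ψ) = Σ zᵢ(Kᵢ−1)/(1+ψ(Kᵢ−1)) = 0.
Check two-phase: ΣzᵢKᵢ = 1.542 > 1 and Σzᵢ/Kᵢ = 1.250 > 1, so g(0) = 0.542 > 0 and g(1) = -0.250 < 0.
Newton iteration, ψ⁰ = 0.5:
  ψ = 0.500: g = 0.0484, g' = -0.597 → ψ = 0.581
  ψ = 0.581: g = 0.0013, g' = -0.569 → ψ = 0.583
Converged at ψ = 0.583.
Then V = ψ·F = 0.5834·103 = 60.1 mol/h and L = F − V = 42.9 mol/h.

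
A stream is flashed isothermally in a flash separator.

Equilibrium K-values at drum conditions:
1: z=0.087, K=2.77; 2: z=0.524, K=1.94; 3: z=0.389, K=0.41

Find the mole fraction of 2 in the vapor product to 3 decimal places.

y_2 = 0.628

Let ψ = V/F and solve Σ zᵢ(Kᵢ−1)/(1+ψ(Kᵢ−1)) = 0.
g(0) = ΣzᵢKᵢ − 1 = 0.417 and g(1) = 1 − Σzᵢ/Kᵢ = -0.250, so a root lies in (0, 1).
Newton–Raphson from ψ = 0.5:
  ψ = 0.500: g = 0.0912, g' = -0.563 → ψ = 0.662
  ψ = 0.662: g = -0.0020, g' = -0.598 → ψ = 0.659
Converged at ψ = 0.659.
Compositions from xᵢ = zᵢ/(1+ψ(Kᵢ−1)), yᵢ = Kᵢxᵢ:
  1: x = 0.040, y = 0.111
  2: x = 0.324, y = 0.628
  3: x = 0.636, y = 0.261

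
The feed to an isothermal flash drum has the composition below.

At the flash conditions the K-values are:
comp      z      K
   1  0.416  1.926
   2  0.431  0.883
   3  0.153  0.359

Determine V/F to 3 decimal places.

V/F = 0.703

Newton iteration, V/F⁰ = 0.5:
  V/F = 0.500: g = 0.0654, g' = -0.309 → V/F = 0.711
  V/F = 0.711: g = -0.0030, g' = -0.349 → V/F = 0.703
Converged at V/F = 0.703.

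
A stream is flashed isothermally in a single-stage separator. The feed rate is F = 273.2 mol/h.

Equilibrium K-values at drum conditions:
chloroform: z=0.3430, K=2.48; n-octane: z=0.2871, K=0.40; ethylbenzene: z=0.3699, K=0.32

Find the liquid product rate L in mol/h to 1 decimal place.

L = 249.2 mol/h

Iterate (Newton) starting at ψ = 0.5:
  ψ = 0.5000: g = -0.33545, g' = -0.8517 → ψ = 0.1062
  ψ = 0.1062: g = -0.01637, g' = -0.8777 → ψ = 0.0875
  ψ = 0.0875: g = 0.00018, g' = -0.8974 → ψ = 0.0877
Converged at ψ = 0.0877.
Then V = ψ·F = 0.0877·273.2 = 24.0 mol/h and L = F − V = 249.2 mol/h.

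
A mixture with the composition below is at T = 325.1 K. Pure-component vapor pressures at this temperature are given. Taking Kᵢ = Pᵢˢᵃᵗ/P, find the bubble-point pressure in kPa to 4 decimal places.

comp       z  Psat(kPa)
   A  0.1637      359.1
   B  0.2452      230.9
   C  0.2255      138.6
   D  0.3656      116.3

Pbub = 189.1749 kPa

At the bubble point ψ → 0, so ΣzᵢKᵢ = 1 with Kᵢ = Pᵢˢᵃᵗ/P ⇒ P = ΣzᵢPᵢˢᵃᵗ.
P = 0.1637·359.1 + 0.2452·230.9 + 0.2255·138.6 + 0.3656·116.3 = 189.1749 kPa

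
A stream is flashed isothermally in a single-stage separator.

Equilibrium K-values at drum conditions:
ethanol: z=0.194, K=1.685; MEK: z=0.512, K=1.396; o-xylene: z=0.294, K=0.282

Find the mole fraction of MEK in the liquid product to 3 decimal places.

Rachford–Rice: g(ψ) = Σ zᵢ(Kᵢ−1)/(1+ψ(Kᵢ−1)) = 0.
g(0) = ΣzᵢKᵢ − 1 = 0.125 and g(1) = 1 − Σzᵢ/Kᵢ = -0.524, so a root lies in (0, 1).
Iterate (Newton) starting at ψ = 0.5:
  ψ = 0.500: g = -0.0611, g' = -0.475 → ψ = 0.371
  ψ = 0.371: g = -0.0052, g' = -0.401 → ψ = 0.359
  ψ = 0.359: g = -0.0000, g' = -0.395 → ψ = 0.358
Converged at ψ = 0.358.
Compositions from xᵢ = zᵢ/(1+ψ(Kᵢ−1)), yᵢ = Kᵢxᵢ:
  ethanol: x = 0.156, y = 0.262
  MEK: x = 0.448, y = 0.626
  o-xylene: x = 0.396, y = 0.112

x_MEK = 0.448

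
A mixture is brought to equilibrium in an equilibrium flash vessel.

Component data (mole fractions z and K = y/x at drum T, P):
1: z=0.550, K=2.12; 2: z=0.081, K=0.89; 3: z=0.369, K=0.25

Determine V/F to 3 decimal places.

V/F = 0.427

Rachford–Rice: g(V/F) = Σ zᵢ(Kᵢ−1)/(1+V/F(Kᵢ−1)) = 0.
g(0) = ΣzᵢKᵢ − 1 = 0.330 and g(1) = 1 − Σzᵢ/Kᵢ = -0.826, so a root lies in (0, 1).
Newton–Raphson from V/F = 0.5:
  V/F = 0.500: g = -0.0574, g' = -0.816 → V/F = 0.430
  V/F = 0.430: g = -0.0018, g' = -0.767 → V/F = 0.427
Converged at V/F = 0.427.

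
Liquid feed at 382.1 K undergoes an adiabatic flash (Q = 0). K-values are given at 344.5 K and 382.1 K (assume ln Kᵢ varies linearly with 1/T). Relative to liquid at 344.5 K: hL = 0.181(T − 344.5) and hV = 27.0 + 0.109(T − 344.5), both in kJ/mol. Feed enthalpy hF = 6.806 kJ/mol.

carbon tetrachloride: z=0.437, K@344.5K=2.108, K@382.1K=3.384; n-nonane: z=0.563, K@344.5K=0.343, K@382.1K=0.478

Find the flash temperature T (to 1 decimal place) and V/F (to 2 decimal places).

T = 348.8 K, V/F = 0.23

Adiabatic flash: solve Rachford–Rice at each trial T, then check hF = ψ·hV(T) + (1−ψ)·hL(T).
  T = 344.5 K: K = (2.108, 0.343), RR gives ψ = 0.157, H_out = 4.240 kJ/mol
  T = 382.1 K: K = (3.384, 0.478), RR gives ψ = 0.601, H_out = 21.406 kJ/mol
  T = 363.3 K: K = (2.704, 0.408), RR gives ψ = 0.408, H_out = 13.873 kJ/mol
  T = 353.9 K: K = (2.395, 0.375), RR gives ψ = 0.296, H_out = 9.489 kJ/mol
  T = 349.2 K: K = (2.249, 0.359), RR gives ψ = 0.231, H_out = 7.007 kJ/mol
  T = 346.9 K: K = (2.179, 0.351), RR gives ψ = 0.196, H_out = 5.694 kJ/mol
Linear interpolation between T = 346.9 (H_out = 5.694) and T = 349.2 (H_out = 7.007) on hF = 6.806 gives T ≈ 348.8 K, at which ψ = 0.23.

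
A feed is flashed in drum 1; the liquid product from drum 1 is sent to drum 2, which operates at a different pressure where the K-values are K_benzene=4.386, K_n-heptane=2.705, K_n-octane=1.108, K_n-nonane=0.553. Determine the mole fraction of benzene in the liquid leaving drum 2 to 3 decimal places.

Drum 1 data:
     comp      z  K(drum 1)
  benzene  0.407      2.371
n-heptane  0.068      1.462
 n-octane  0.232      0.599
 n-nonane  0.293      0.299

x_benzene (drum 2) = 0.067

Drum 1:
Let ψ₁ = V/F and solve Σ zᵢ(Kᵢ−1)/(1+ψ₁(Kᵢ−1)) = 0.
Feasibility: ΣzᵢKᵢ = 1.291, Σzᵢ/Kᵢ = 1.585 — both > 1, two phases present.
Iterate (Newton) starting at ψ₁ = 0.54:
  ψ₁ = 0.540: g = -0.1035, g' = -0.695 → ψ₁ = 0.391
  ψ₁ = 0.391: g = -0.0035, g' = -0.660 → ψ₁ = 0.386
Converged at ψ₁ = 0.386.
Drum-1 compositions:
  benzene: x = 0.266, y = 0.631
  n-heptane: x = 0.058, y = 0.084
  n-octane: x = 0.274, y = 0.164
  n-nonane: x = 0.402, y = 0.120
Drum-2 feed = drum-1 liquid: z₂ = (0.2662, 0.0577, 0.2745, 0.4016).
Drum 2:
Let ψ₂ = V/F and solve Σ zᵢ(Kᵢ−1)/(1+ψ₂(Kᵢ−1)) = 0.
Feasibility: ΣzᵢKᵢ = 1.850, Σzᵢ/Kᵢ = 1.056 — both > 1, two phases present.
Newton iteration, ψ₂⁰ = 0.45:
  ψ₂ = 0.450: g = 0.2164, g' = -0.662 → ψ₂ = 0.777
  ψ₂ = 0.777: g = 0.0428, g' = -0.454 → ψ₂ = 0.871
  ψ₂ = 0.871: g = 0.0007, g' = -0.441 → ψ₂ = 0.873
Converged at ψ₂ = 0.873.
  benzene: x = 0.067, y = 0.295
  n-heptane: x = 0.023, y = 0.063
  n-octane: x = 0.251, y = 0.278
  n-nonane: x = 0.659, y = 0.364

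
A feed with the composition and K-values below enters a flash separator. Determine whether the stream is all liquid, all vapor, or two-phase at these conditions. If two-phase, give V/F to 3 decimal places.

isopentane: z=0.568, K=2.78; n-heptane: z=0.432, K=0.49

ΣzᵢKᵢ = 1.791; Σzᵢ/Kᵢ = 1.086.
Both exceed 1, so a two-phase solution exists.
Newton–Raphson from ψ = 0.6:
  ψ = 0.600: g = 0.1714, g' = -0.654 → ψ = 0.862
  ψ = 0.862: g = 0.0057, g' = -0.638 → ψ = 0.871
Converged at ψ = 0.871.

two-phase, V/F = 0.871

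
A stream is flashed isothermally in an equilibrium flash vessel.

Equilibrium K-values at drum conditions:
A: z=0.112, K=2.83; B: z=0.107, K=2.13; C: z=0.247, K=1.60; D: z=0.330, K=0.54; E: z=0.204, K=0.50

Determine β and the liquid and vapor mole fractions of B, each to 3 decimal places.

Material balance + equilibrium reduce to Σ zᵢ(Kᵢ−1)/(1+β(Kᵢ−1)) = 0.
Check two-phase: ΣzᵢKᵢ = 1.220 > 1 and Σzᵢ/Kᵢ = 1.263 > 1, so g(0) = 0.220 > 0 and g(1) = -0.263 < 0.
Iterate (Newton) starting at β = 0.5:
  β = 0.500: g = -0.0349, g' = -0.419 → β = 0.417
  β = 0.417: g = 0.0003, g' = -0.429 → β = 0.418
Converged at β = 0.418.
Compositions from xᵢ = zᵢ/(1+β(Kᵢ−1)), yᵢ = Kᵢxᵢ:
  A: x = 0.063, y = 0.180
  B: x = 0.073, y = 0.155
  C: x = 0.198, y = 0.316
  D: x = 0.408, y = 0.221
  E: x = 0.258, y = 0.129

β = 0.418, x_B = 0.073, y_B = 0.155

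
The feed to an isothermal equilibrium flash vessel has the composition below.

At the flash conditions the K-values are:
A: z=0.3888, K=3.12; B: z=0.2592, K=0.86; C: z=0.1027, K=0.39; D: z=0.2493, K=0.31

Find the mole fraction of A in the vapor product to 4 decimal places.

y_A = 0.5824

Newton–Raphson from ψ = 0.43:
  ψ = 0.4300: g = 0.06307, g' = -0.7941 → ψ = 0.5094
  ψ = 0.5094: g = 0.00107, g' = -0.7725 → ψ = 0.5108
Converged at ψ = 0.5108.
Compositions from xᵢ = zᵢ/(1+ψ(Kᵢ−1)), yᵢ = Kᵢxᵢ:
  A: x = 0.1867, y = 0.5824
  B: x = 0.2792, y = 0.2401
  C: x = 0.1492, y = 0.0582
  D: x = 0.3850, y = 0.1193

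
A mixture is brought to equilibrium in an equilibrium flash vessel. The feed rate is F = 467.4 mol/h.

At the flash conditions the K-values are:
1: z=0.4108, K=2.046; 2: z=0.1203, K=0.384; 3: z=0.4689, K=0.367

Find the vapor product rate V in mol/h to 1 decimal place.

V = 41.7 mol/h

Newton iteration, V/F⁰ = 0.48:
  V/F = 0.4800: g = -0.24551, g' = -0.6789 → V/F = 0.1184
  V/F = 0.1184: g = -0.01844, g' = -0.6285 → V/F = 0.0890
  V/F = 0.0890: g = 0.00014, g' = -0.6382 → V/F = 0.0893
Converged at V/F = 0.0893.
Then V = V/F·F = 0.0893·467.4 = 41.7 mol/h and L = F − V = 425.7 mol/h.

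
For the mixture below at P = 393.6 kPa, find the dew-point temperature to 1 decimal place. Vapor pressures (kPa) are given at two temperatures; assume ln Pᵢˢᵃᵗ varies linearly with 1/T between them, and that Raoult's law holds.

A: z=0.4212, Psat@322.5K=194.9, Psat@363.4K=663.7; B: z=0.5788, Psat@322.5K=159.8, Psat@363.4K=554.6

Dew-point temperature: Σzᵢ·P/Pᵢˢᵃᵗ(T) = 1. Interpolate ln Pᵢˢᵃᵗ = aᵢ + bᵢ/T.
  T = 322.5 K: ΣzᵢP/Pᵢˢᵃᵗ = 2.2762
  T = 363.4 K: ΣzᵢP/Pᵢˢᵃᵗ = 0.6606
  T = 342.9 K: ΣzᵢP/Pᵢˢᵃᵗ = 1.1836
  T = 353.1 K: ΣzᵢP/Pᵢˢᵃᵗ = 0.8780
  T = 348.0 K: ΣzᵢP/Pᵢˢᵃᵗ = 1.0172
  T = 350.6 K: ΣzᵢP/Pᵢˢᵃᵗ = 0.9432
Interpolating between 348.0 K and 350.6 K gives T ≈ 348.6 K.

T = 348.6 K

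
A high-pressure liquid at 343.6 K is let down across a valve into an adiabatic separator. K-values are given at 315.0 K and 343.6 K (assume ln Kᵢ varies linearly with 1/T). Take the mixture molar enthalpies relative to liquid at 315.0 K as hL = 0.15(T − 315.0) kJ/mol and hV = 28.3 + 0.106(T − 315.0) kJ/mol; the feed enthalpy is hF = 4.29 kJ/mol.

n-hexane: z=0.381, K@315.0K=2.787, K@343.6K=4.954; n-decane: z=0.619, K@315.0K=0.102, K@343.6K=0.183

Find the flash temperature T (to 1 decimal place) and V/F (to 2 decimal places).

T = 319.4 K, V/F = 0.13

Adiabatic flash: solve Rachford–Rice at each trial T, then check hF = ψ·hV(T) + (1−ψ)·hL(T).
  T = 315.0 K: K = (2.787, 0.102), RR gives ψ = 0.078, H_out = 2.204 kJ/mol
  T = 343.6 K: K = (4.954, 0.183), RR gives ψ = 0.310, H_out = 12.667 kJ/mol
  T = 329.3 K: K = (3.762, 0.138), RR gives ψ = 0.218, H_out = 8.180 kJ/mol
  T = 322.1 K: K = (3.246, 0.119), RR gives ψ = 0.157, H_out = 5.455 kJ/mol
  T = 318.6 K: K = (3.013, 0.110), RR gives ψ = 0.121, H_out = 3.941 kJ/mol
  T = 320.4 K: K = (3.131, 0.115), RR gives ψ = 0.140, H_out = 4.738 kJ/mol
Linear interpolation between T = 318.6 (H_out = 3.941) and T = 320.4 (H_out = 4.738) on hF = 4.29 gives T ≈ 319.4 K, at which ψ = 0.13.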